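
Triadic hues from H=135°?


Triadic: equally spaced at 120° intervals
H1 = 135°
H2 = (135 + 120) mod 360 = 255°
H3 = (135 + 240) mod 360 = 15°
Triadic = 135°, 255°, 15°


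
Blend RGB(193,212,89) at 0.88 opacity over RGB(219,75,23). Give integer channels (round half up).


C = α×F + (1-α)×B, with 1-α = 0.12
R: 0.88×193 + 0.12×219 = 169.84 + 26.28 = 196.12 → 196
G: 0.88×212 + 0.12×75 = 186.56 + 9.00 = 195.56 → 196
B: 0.88×89 + 0.12×23 = 78.32 + 2.76 = 81.08 → 81
= RGB(196, 196, 81)


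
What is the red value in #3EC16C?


Color: #3EC16C
R = 3E = 62
G = C1 = 193
B = 6C = 108
Red = 62


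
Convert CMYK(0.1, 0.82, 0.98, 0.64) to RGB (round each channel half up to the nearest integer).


R = 255 × (1-C) × (1-K) = 255 × 0.90 × 0.36 = 82.62 → 83
G = 255 × (1-M) × (1-K) = 255 × 0.18 × 0.36 = 16.524 → 17
B = 255 × (1-Y) × (1-K) = 255 × 0.02 × 0.36 = 1.836 → 2
= RGB(83, 17, 2)


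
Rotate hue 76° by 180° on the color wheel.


New hue = (H + rotation) mod 360
New hue = (76 + 180) mod 360
= 256 mod 360
= 256°


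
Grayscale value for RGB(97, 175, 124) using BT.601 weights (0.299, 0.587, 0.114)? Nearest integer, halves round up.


Gray = 0.299×R + 0.587×G + 0.114×B
Gray = 0.299×97 + 0.587×175 + 0.114×124
Gray = 29.003 + 102.725 + 14.136
Gray = 145.864 → round half up → 146
Gray = 146


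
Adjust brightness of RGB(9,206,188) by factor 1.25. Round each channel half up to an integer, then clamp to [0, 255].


Multiply each channel by 1.25, round half up, clamp to [0, 255]
R: 9×1.25 = 11.25 → round → 11
G: 206×1.25 = 257.5 → round → 258 → clamp → 255
B: 188×1.25 = 235
= RGB(11, 255, 235)


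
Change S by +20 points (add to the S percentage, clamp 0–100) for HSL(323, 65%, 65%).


Original S = 65%
Adjustment = +20 percentage points
New S = 65 + (20) = 85
Clamp to [0, 100] → 85
= HSL(323°, 85%, 65%)


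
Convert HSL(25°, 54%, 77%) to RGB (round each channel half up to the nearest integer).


H=25°, S=0.54, L=0.77
C = (1-|2L-1|)×S = (1-|0.54|)×0.54 = 0.2484
H' = H/60 = 25/60 ≈ 0.4167; X = C×(1-|H' mod 2 - 1|) = 0.1035
m = L - C/2 = 0.77 - 0.1242 = 0.6458
Sector ⌊H'⌋ = 0 → (R',G',B') = (0.2484, 0.1035, 0.0)
RGB = ((R'+m)×255, (G'+m)×255, (B'+m)×255) = (228.021, 191.0715, 164.679)
Round half up → RGB(228, 191, 165)


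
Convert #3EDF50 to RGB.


3E → 62 (R)
DF → 223 (G)
50 → 80 (B)
= RGB(62, 223, 80)


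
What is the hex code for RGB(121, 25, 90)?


R = 121 → 79 (hex)
G = 25 → 19 (hex)
B = 90 → 5A (hex)
Hex = #79195A


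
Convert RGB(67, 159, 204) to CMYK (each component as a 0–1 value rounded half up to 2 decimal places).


R'=67/255≈0.2627, G'=159/255≈0.6235, B'=204/255≈0.8000
K = 1 - max(R',G',B') = 1 - 204/255 = 51/255 = 0.2 → 0.20
(1-R'-K)/(1-K) simplifies to (max-R)/max with max = 204:
C = (204-67)/204 = 137/204 = 0.67156… → 0.67
M = (204-159)/204 = 45/204 = 0.22058… → 0.22
Y = (204-204)/204 = 0/204 = 0 → 0.00
= CMYK(0.67, 0.22, 0.00, 0.20)


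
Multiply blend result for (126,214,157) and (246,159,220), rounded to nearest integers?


Multiply: C = A×B/255, rounded to nearest integer
R: 126×246/255 = 30996/255 ≈ 121.553 → 122
G: 214×159/255 = 34026/255 ≈ 133.435 → 133
B: 157×220/255 = 34540/255 ≈ 135.451 → 135
= RGB(122, 133, 135)


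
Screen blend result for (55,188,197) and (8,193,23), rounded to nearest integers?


Screen: C = 255 - (255-A)×(255-B)/255, rounded to nearest integer
R: 255 - (255-55)×(255-8)/255 = 255 - 49400/255 ≈ 255 - 193.725 = 61.275 → 61
G: 255 - (255-188)×(255-193)/255 = 255 - 4154/255 ≈ 255 - 16.290 = 238.710 → 239
B: 255 - (255-197)×(255-23)/255 = 255 - 13456/255 ≈ 255 - 52.769 = 202.231 → 202
= RGB(61, 239, 202)


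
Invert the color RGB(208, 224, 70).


Invert: (255-R, 255-G, 255-B)
R: 255-208 = 47
G: 255-224 = 31
B: 255-70 = 185
= RGB(47, 31, 185)


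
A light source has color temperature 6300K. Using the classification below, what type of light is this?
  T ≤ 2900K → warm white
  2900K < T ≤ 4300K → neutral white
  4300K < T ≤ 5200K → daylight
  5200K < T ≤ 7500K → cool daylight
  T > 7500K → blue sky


Temperature: 6300K
5200K < 6300K ≤ 7500K → cool daylight
Classification: cool daylight


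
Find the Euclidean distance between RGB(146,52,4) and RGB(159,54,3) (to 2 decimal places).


d = √[(R₁-R₂)² + (G₁-G₂)² + (B₁-B₂)²]
d = √[(146-159)² + (52-54)² + (4-3)²]
d = √[169 + 4 + 1]
d = √174
d ≈ 13.19


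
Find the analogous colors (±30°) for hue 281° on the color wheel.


Base hue: 281°
Left analog: (281 - 30) mod 360 = 251°
Right analog: (281 + 30) mod 360 = 311°
Analogous hues = 251° and 311°


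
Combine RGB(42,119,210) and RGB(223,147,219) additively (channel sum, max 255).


Additive: each channel = min(255, C₁+C₂)
R: 42+223 = 265 → 255
G: 119+147 = 266 → 255
B: 210+219 = 429 → 255
= RGB(255, 255, 255)


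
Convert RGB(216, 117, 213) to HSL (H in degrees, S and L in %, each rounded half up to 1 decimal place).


Normalize: R'=216/255≈0.8471, G'=117/255≈0.4588, B'=213/255≈0.8353
Max=216/255, Min=117/255, Δ=Max-Min=99/255
L = (Max+Min)/2 = (216+117)/510 = 333/510 = 0.65294… → L = 65.3%
L > 0.5 → S = Δ/(2-Max-Min) = 99/(510-216-117) = 99/177 = 0.55932… → S = 55.9%
(the 1/255 factors cancel in S and H, so raw channel differences can be used)
Max is R' → H = 60 × (((G-B)/Δ) mod 6) = 60 × (((117-213)/99) mod 6)
  (-96)/99 = -0.9696…; negative, so add 6 → 5.0303…
  H = 60 × 5.0303… = 301.818…° → H = 301.8°
= HSL(301.8°, 55.9%, 65.3%)


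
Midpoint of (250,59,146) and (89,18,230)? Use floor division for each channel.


Midpoint: each channel = ⌊(C₁+C₂)/2⌋
R: ⌊(250+89)/2⌋ = 169
G: ⌊(59+18)/2⌋ = 38
B: ⌊(146+230)/2⌋ = 188
= RGB(169, 38, 188)


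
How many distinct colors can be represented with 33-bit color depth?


Colors = 2^bits = 2^33
= 8,589,934,592 colors


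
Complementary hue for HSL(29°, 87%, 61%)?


Complement = opposite side of color wheel = hue + 180°
H' = (29 + 180) mod 360 = 209°
S and L unchanged.
= HSL(209°, 87%, 61%)


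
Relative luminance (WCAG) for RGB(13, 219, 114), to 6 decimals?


Linearize each channel (sRGB transfer function): c = v/255; c_lin = c/12.92 if c ≤ 0.04045, else ((c+0.055)/1.055)^2.4
  R: 13/255 ≈ 0.050980 > 0.04045 → ((0.050980+0.055)/1.055)^2.4 ≈ 0.004025
  G: 219/255 ≈ 0.858824 > 0.04045 → ((0.858824+0.055)/1.055)^2.4 ≈ 0.708376
  B: 114/255 ≈ 0.447059 > 0.04045 → ((0.447059+0.055)/1.055)^2.4 ≈ 0.168269
R_lin = 0.004025, G_lin = 0.708376, B_lin = 0.168269
L = 0.2126×R + 0.7152×G + 0.0722×B
L = 0.2126×0.004025 + 0.7152×0.708376 + 0.0722×0.168269
L ≈ 0.519635


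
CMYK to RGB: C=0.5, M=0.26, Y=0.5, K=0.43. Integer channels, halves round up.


R = 255 × (1-C) × (1-K) = 255 × 0.50 × 0.57 = 72.675 → 73
G = 255 × (1-M) × (1-K) = 255 × 0.74 × 0.57 = 107.559 → 108
B = 255 × (1-Y) × (1-K) = 255 × 0.50 × 0.57 = 72.675 → 73
= RGB(73, 108, 73)


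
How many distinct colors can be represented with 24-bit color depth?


Colors = 2^bits = 2^24
= 16,777,216 colors


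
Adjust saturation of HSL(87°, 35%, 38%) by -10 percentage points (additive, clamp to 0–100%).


Original S = 35%
Adjustment = -10 percentage points
New S = 35 + (-10) = 25
Clamp to [0, 100] → 25
= HSL(87°, 25%, 38%)


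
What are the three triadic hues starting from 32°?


Triadic: equally spaced at 120° intervals
H1 = 32°
H2 = (32 + 120) mod 360 = 152°
H3 = (32 + 240) mod 360 = 272°
Triadic = 32°, 152°, 272°


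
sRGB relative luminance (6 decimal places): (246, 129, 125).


Linearize each channel (sRGB transfer function): c = v/255; c_lin = c/12.92 if c ≤ 0.04045, else ((c+0.055)/1.055)^2.4
  R: 246/255 ≈ 0.964706 > 0.04045 → ((0.964706+0.055)/1.055)^2.4 ≈ 0.921582
  G: 129/255 ≈ 0.505882 > 0.04045 → ((0.505882+0.055)/1.055)^2.4 ≈ 0.219526
  B: 125/255 ≈ 0.490196 > 0.04045 → ((0.490196+0.055)/1.055)^2.4 ≈ 0.205079
R_lin = 0.921582, G_lin = 0.219526, B_lin = 0.205079
L = 0.2126×R + 0.7152×G + 0.0722×B
L = 0.2126×0.921582 + 0.7152×0.219526 + 0.0722×0.205079
L ≈ 0.367740


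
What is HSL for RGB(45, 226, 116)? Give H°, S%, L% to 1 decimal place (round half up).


Normalize: R'=45/255≈0.1765, G'=226/255≈0.8863, B'=116/255≈0.4549
Max=226/255, Min=45/255, Δ=Max-Min=181/255
L = (Max+Min)/2 = (226+45)/510 = 271/510 = 0.53137… → L = 53.1%
L > 0.5 → S = Δ/(2-Max-Min) = 181/(510-226-45) = 181/239 = 0.75732… → S = 75.7%
(the 1/255 factors cancel in S and H, so raw channel differences can be used)
Max is G' → H = 60 × ((B-R)/Δ + 2) = 60 × ((116-45)/181 + 2)
  71/181 + 2 = 0.3922… + 2 = 2.3922…
  H = 60 × 2.3922… = 143.535…° → H = 143.5°
= HSL(143.5°, 75.7%, 53.1%)


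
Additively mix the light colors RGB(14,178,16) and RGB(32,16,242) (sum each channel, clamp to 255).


Additive: each channel = min(255, C₁+C₂)
R: 14+32 = 46 → 46
G: 178+16 = 194 → 194
B: 16+242 = 258 → 255
= RGB(46, 194, 255)


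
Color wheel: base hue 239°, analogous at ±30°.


Base hue: 239°
Left analog: (239 - 30) mod 360 = 209°
Right analog: (239 + 30) mod 360 = 269°
Analogous hues = 209° and 269°


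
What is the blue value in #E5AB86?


Color: #E5AB86
R = E5 = 229
G = AB = 171
B = 86 = 134
Blue = 134


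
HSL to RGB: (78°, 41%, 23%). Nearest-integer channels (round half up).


H=78°, S=0.41, L=0.23
C = (1-|2L-1|)×S = (1-|-0.54|)×0.41 = 0.1886
H' = H/60 = 78/60 ≈ 1.3000; X = C×(1-|H' mod 2 - 1|) = 0.13202
m = L - C/2 = 0.23 - 0.0943 = 0.1357
Sector ⌊H'⌋ = 1 → (R',G',B') = (0.13202, 0.1886, 0.0)
RGB = ((R'+m)×255, (G'+m)×255, (B'+m)×255) = (68.2686, 82.6965, 34.6035)
Round half up → RGB(68, 83, 35)


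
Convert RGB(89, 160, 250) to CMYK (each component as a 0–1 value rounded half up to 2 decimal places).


R'=89/255≈0.3490, G'=160/255≈0.6275, B'=250/255≈0.9804
K = 1 - max(R',G',B') = 1 - 250/255 = 5/255 = 0.01960… → 0.02
(1-R'-K)/(1-K) simplifies to (max-R)/max with max = 250:
C = (250-89)/250 = 161/250 = 0.644 → 0.64
M = (250-160)/250 = 90/250 = 0.36 → 0.36
Y = (250-250)/250 = 0/250 = 0 → 0.00
= CMYK(0.64, 0.36, 0.00, 0.02)


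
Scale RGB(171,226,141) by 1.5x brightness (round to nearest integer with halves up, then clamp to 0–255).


Multiply each channel by 1.5, round half up, clamp to [0, 255]
R: 171×1.5 = 256.5 → round → 257 → clamp → 255
G: 226×1.5 = 339 → clamp → 255
B: 141×1.5 = 211.5 → round → 212
= RGB(255, 255, 212)


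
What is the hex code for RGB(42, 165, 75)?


R = 42 → 2A (hex)
G = 165 → A5 (hex)
B = 75 → 4B (hex)
Hex = #2AA54B


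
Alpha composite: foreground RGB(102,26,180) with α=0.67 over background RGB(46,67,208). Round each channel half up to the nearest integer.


C = α×F + (1-α)×B, with 1-α = 0.33
R: 0.67×102 + 0.33×46 = 68.34 + 15.18 = 83.52 → 84
G: 0.67×26 + 0.33×67 = 17.42 + 22.11 = 39.53 → 40
B: 0.67×180 + 0.33×208 = 120.60 + 68.64 = 189.24 → 189
= RGB(84, 40, 189)


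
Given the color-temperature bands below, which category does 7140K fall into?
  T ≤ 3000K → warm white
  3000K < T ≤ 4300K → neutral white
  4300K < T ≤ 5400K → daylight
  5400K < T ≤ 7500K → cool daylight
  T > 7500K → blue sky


Temperature: 7140K
5400K < 7140K ≤ 7500K → cool daylight
Classification: cool daylight


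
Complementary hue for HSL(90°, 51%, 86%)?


Complement = opposite side of color wheel = hue + 180°
H' = (90 + 180) mod 360 = 270°
S and L unchanged.
= HSL(270°, 51%, 86%)


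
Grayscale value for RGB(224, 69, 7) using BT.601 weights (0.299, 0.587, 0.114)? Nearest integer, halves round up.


Gray = 0.299×R + 0.587×G + 0.114×B
Gray = 0.299×224 + 0.587×69 + 0.114×7
Gray = 66.976 + 40.503 + 0.798
Gray = 108.277 → round half up → 108
Gray = 108


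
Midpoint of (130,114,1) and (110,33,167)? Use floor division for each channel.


Midpoint: each channel = ⌊(C₁+C₂)/2⌋
R: ⌊(130+110)/2⌋ = 120
G: ⌊(114+33)/2⌋ = 73
B: ⌊(1+167)/2⌋ = 84
= RGB(120, 73, 84)


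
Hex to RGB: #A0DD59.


A0 → 160 (R)
DD → 221 (G)
59 → 89 (B)
= RGB(160, 221, 89)


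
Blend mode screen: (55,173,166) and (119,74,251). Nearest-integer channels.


Screen: C = 255 - (255-A)×(255-B)/255, rounded to nearest integer
R: 255 - (255-55)×(255-119)/255 = 255 - 27200/255 ≈ 255 - 106.667 = 148.333 → 148
G: 255 - (255-173)×(255-74)/255 = 255 - 14842/255 ≈ 255 - 58.204 = 196.796 → 197
B: 255 - (255-166)×(255-251)/255 = 255 - 356/255 ≈ 255 - 1.396 = 253.604 → 254
= RGB(148, 197, 254)


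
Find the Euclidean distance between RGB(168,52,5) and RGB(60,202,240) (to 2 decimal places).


d = √[(R₁-R₂)² + (G₁-G₂)² + (B₁-B₂)²]
d = √[(168-60)² + (52-202)² + (5-240)²]
d = √[11664 + 22500 + 55225]
d = √89389
d ≈ 298.98


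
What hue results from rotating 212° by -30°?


New hue = (H + rotation) mod 360
New hue = (212 -30) mod 360
= 182 mod 360
= 182°


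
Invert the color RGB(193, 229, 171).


Invert: (255-R, 255-G, 255-B)
R: 255-193 = 62
G: 255-229 = 26
B: 255-171 = 84
= RGB(62, 26, 84)


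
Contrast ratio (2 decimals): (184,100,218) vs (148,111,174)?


Linearize each sRGB channel c=v/255: c/12.92 if c ≤ 0.04045 else ((c+0.055)/1.055)^2.4
L = 0.2126×R_lin + 0.7152×G_lin + 0.0722×B_lin
Color 1 (184,100,218):
  R=184: 184/255≈0.7216 > 0.04045 → ((0.7216+0.055)/1.055)^2.4 ≈ 0.47932
  G=100: 100/255≈0.3922 > 0.04045 → ((0.3922+0.055)/1.055)^2.4 ≈ 0.12744
  B=218: 218/255≈0.8549 > 0.04045 → ((0.8549+0.055)/1.055)^2.4 ≈ 0.70110
  L1 = 0.2126×0.47932 + 0.7152×0.12744 + 0.0722×0.70110 ≈ 0.24367
Color 2 (148,111,174):
  R=148: 148/255≈0.5804 > 0.04045 → ((0.5804+0.055)/1.055)^2.4 ≈ 0.29614
  G=111: 111/255≈0.4353 > 0.04045 → ((0.4353+0.055)/1.055)^2.4 ≈ 0.15896
  B=174: 174/255≈0.6824 > 0.04045 → ((0.6824+0.055)/1.055)^2.4 ≈ 0.42327
  L2 = 0.2126×0.29614 + 0.7152×0.15896 + 0.0722×0.42327 ≈ 0.20721
Lighter = 0.24367, Darker = 0.20721
Ratio = (L_lighter + 0.05) / (L_darker + 0.05)
Ratio = (0.24367 + 0.05) / (0.20721 + 0.05) = 0.29367 / 0.25721 ≈ 1.1417
Ratio ≈ 1.14:1


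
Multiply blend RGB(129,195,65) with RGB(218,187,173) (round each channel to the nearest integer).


Multiply: C = A×B/255, rounded to nearest integer
R: 129×218/255 = 28122/255 ≈ 110.282 → 110
G: 195×187/255 = 36465/255 ≈ 143.000 → 143
B: 65×173/255 = 11245/255 ≈ 44.098 → 44
= RGB(110, 143, 44)


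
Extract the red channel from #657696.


Color: #657696
R = 65 = 101
G = 76 = 118
B = 96 = 150
Red = 101


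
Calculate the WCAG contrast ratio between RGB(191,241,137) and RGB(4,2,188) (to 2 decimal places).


Linearize each sRGB channel c=v/255: c/12.92 if c ≤ 0.04045 else ((c+0.055)/1.055)^2.4
L = 0.2126×R_lin + 0.7152×G_lin + 0.0722×B_lin
Color 1 (191,241,137):
  R=191: 191/255≈0.7490 > 0.04045 → ((0.7490+0.055)/1.055)^2.4 ≈ 0.52100
  G=241: 241/255≈0.9451 > 0.04045 → ((0.9451+0.055)/1.055)^2.4 ≈ 0.87962
  B=137: 137/255≈0.5373 > 0.04045 → ((0.5373+0.055)/1.055)^2.4 ≈ 0.25016
  L1 = 0.2126×0.52100 + 0.7152×0.87962 + 0.0722×0.25016 ≈ 0.75793
Color 2 (4,2,188):
  R=4: 4/255≈0.0157 ≤ 0.04045 → 0.0157/12.92 ≈ 0.00121
  G=2: 2/255≈0.0078 ≤ 0.04045 → 0.0078/12.92 ≈ 0.00061
  B=188: 188/255≈0.7373 > 0.04045 → ((0.7373+0.055)/1.055)^2.4 ≈ 0.50289
  L2 = 0.2126×0.00121 + 0.7152×0.00061 + 0.0722×0.50289 ≈ 0.03700
Lighter = 0.75793, Darker = 0.03700
Ratio = (L_lighter + 0.05) / (L_darker + 0.05)
Ratio = (0.75793 + 0.05) / (0.03700 + 0.05) = 0.80793 / 0.08700 ≈ 9.2865
Ratio ≈ 9.29:1


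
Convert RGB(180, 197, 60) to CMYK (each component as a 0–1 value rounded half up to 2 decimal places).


R'=180/255≈0.7059, G'=197/255≈0.7725, B'=60/255≈0.2353
K = 1 - max(R',G',B') = 1 - 197/255 = 58/255 = 0.22745… → 0.23
(1-R'-K)/(1-K) simplifies to (max-R)/max with max = 197:
C = (197-180)/197 = 17/197 = 0.08629… → 0.09
M = (197-197)/197 = 0/197 = 0 → 0.00
Y = (197-60)/197 = 137/197 = 0.69543… → 0.70
= CMYK(0.09, 0.00, 0.70, 0.23)


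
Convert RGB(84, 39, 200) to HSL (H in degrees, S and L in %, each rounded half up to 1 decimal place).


Normalize: R'=84/255≈0.3294, G'=39/255≈0.1529, B'=200/255≈0.7843
Max=200/255, Min=39/255, Δ=Max-Min=161/255
L = (Max+Min)/2 = (200+39)/510 = 239/510 = 0.46862… → L = 46.9%
L ≤ 0.5 → S = Δ/(Max+Min) = 161/(200+39) = 161/239 = 0.67364… → S = 67.4%
(the 1/255 factors cancel in S and H, so raw channel differences can be used)
Max is B' → H = 60 × ((R-G)/Δ + 4) = 60 × ((84-39)/161 + 4)
  45/161 + 4 = 0.2795… + 4 = 4.2795…
  H = 60 × 4.2795… = 256.770…° → H = 256.8°
= HSL(256.8°, 67.4%, 46.9%)


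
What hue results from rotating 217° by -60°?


New hue = (H + rotation) mod 360
New hue = (217 -60) mod 360
= 157 mod 360
= 157°


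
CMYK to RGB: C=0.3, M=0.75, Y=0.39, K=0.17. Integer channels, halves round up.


R = 255 × (1-C) × (1-K) = 255 × 0.70 × 0.83 = 148.155 → 148
G = 255 × (1-M) × (1-K) = 255 × 0.25 × 0.83 = 52.9125 → 53
B = 255 × (1-Y) × (1-K) = 255 × 0.61 × 0.83 = 129.1065 → 129
= RGB(148, 53, 129)


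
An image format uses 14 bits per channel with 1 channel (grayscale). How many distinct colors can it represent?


Total bits = 14 bits/channel × 1 channels = 14 bits
Distinct colors = 2^14
= 16,384 colors


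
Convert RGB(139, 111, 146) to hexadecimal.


R = 139 → 8B (hex)
G = 111 → 6F (hex)
B = 146 → 92 (hex)
Hex = #8B6F92


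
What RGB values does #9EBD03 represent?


9E → 158 (R)
BD → 189 (G)
03 → 3 (B)
= RGB(158, 189, 3)


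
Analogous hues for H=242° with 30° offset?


Base hue: 242°
Left analog: (242 - 30) mod 360 = 212°
Right analog: (242 + 30) mod 360 = 272°
Analogous hues = 212° and 272°


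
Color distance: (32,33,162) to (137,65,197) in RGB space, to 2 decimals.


d = √[(R₁-R₂)² + (G₁-G₂)² + (B₁-B₂)²]
d = √[(32-137)² + (33-65)² + (162-197)²]
d = √[11025 + 1024 + 1225]
d = √13274
d ≈ 115.21


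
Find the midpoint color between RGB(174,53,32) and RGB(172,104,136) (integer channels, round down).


Midpoint: each channel = ⌊(C₁+C₂)/2⌋
R: ⌊(174+172)/2⌋ = 173
G: ⌊(53+104)/2⌋ = 78
B: ⌊(32+136)/2⌋ = 84
= RGB(173, 78, 84)


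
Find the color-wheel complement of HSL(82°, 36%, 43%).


Complement = opposite side of color wheel = hue + 180°
H' = (82 + 180) mod 360 = 262°
S and L unchanged.
= HSL(262°, 36%, 43%)


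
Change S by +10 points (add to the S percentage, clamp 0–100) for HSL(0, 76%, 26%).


Original S = 76%
Adjustment = +10 percentage points
New S = 76 + (10) = 86
Clamp to [0, 100] → 86
= HSL(0°, 86%, 26%)


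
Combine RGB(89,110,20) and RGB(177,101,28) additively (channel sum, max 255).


Additive: each channel = min(255, C₁+C₂)
R: 89+177 = 266 → 255
G: 110+101 = 211 → 211
B: 20+28 = 48 → 48
= RGB(255, 211, 48)


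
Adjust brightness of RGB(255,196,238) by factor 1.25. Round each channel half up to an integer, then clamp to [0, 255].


Multiply each channel by 1.25, round half up, clamp to [0, 255]
R: 255×1.25 = 318.75 → round → 319 → clamp → 255
G: 196×1.25 = 245
B: 238×1.25 = 297.5 → round → 298 → clamp → 255
= RGB(255, 245, 255)


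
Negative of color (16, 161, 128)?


Invert: (255-R, 255-G, 255-B)
R: 255-16 = 239
G: 255-161 = 94
B: 255-128 = 127
= RGB(239, 94, 127)


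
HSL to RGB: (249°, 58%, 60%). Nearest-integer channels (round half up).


H=249°, S=0.58, L=0.60
C = (1-|2L-1|)×S = (1-|0.20|)×0.58 = 0.464
H' = H/60 = 249/60 ≈ 4.1500; X = C×(1-|H' mod 2 - 1|) = 0.0696
m = L - C/2 = 0.60 - 0.232 = 0.368
Sector ⌊H'⌋ = 4 → (R',G',B') = (0.0696, 0.0, 0.464)
RGB = ((R'+m)×255, (G'+m)×255, (B'+m)×255) = (111.588, 93.84, 212.16)
Round half up → RGB(112, 94, 212)


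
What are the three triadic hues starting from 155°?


Triadic: equally spaced at 120° intervals
H1 = 155°
H2 = (155 + 120) mod 360 = 275°
H3 = (155 + 240) mod 360 = 35°
Triadic = 155°, 275°, 35°


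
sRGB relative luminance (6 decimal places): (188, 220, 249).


Linearize each channel (sRGB transfer function): c = v/255; c_lin = c/12.92 if c ≤ 0.04045, else ((c+0.055)/1.055)^2.4
  R: 188/255 ≈ 0.737255 > 0.04045 → ((0.737255+0.055)/1.055)^2.4 ≈ 0.502886
  G: 220/255 ≈ 0.862745 > 0.04045 → ((0.862745+0.055)/1.055)^2.4 ≈ 0.715694
  B: 249/255 ≈ 0.976471 > 0.04045 → ((0.976471+0.055)/1.055)^2.4 ≈ 0.947307
R_lin = 0.502886, G_lin = 0.715694, B_lin = 0.947307
L = 0.2126×R + 0.7152×G + 0.0722×B
L = 0.2126×0.502886 + 0.7152×0.715694 + 0.0722×0.947307
L ≈ 0.687173


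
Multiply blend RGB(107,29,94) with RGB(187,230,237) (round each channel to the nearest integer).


Multiply: C = A×B/255, rounded to nearest integer
R: 107×187/255 = 20009/255 ≈ 78.467 → 78
G: 29×230/255 = 6670/255 ≈ 26.157 → 26
B: 94×237/255 = 22278/255 ≈ 87.365 → 87
= RGB(78, 26, 87)


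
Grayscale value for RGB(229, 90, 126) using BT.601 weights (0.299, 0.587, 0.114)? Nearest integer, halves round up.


Gray = 0.299×R + 0.587×G + 0.114×B
Gray = 0.299×229 + 0.587×90 + 0.114×126
Gray = 68.471 + 52.830 + 14.364
Gray = 135.665 → round half up → 136
Gray = 136


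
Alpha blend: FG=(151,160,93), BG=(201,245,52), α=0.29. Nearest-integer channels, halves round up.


C = α×F + (1-α)×B, with 1-α = 0.71
R: 0.29×151 + 0.71×201 = 43.79 + 142.71 = 186.50 → 187
G: 0.29×160 + 0.71×245 = 46.40 + 173.95 = 220.35 → 220
B: 0.29×93 + 0.71×52 = 26.97 + 36.92 = 63.89 → 64
= RGB(187, 220, 64)


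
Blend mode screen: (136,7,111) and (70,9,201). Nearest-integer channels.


Screen: C = 255 - (255-A)×(255-B)/255, rounded to nearest integer
R: 255 - (255-136)×(255-70)/255 = 255 - 22015/255 ≈ 255 - 86.333 = 168.667 → 169
G: 255 - (255-7)×(255-9)/255 = 255 - 61008/255 ≈ 255 - 239.247 = 15.753 → 16
B: 255 - (255-111)×(255-201)/255 = 255 - 7776/255 ≈ 255 - 30.494 = 224.506 → 225
= RGB(169, 16, 225)


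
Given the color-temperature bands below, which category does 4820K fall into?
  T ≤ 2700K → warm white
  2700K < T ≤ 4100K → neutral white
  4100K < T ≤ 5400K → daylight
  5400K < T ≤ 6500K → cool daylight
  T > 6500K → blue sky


Temperature: 4820K
4100K < 4820K ≤ 5400K → daylight
Classification: daylight


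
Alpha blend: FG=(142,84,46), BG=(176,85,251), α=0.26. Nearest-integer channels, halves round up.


C = α×F + (1-α)×B, with 1-α = 0.74
R: 0.26×142 + 0.74×176 = 36.92 + 130.24 = 167.16 → 167
G: 0.26×84 + 0.74×85 = 21.84 + 62.90 = 84.74 → 85
B: 0.26×46 + 0.74×251 = 11.96 + 185.74 = 197.70 → 198
= RGB(167, 85, 198)


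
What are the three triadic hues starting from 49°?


Triadic: equally spaced at 120° intervals
H1 = 49°
H2 = (49 + 120) mod 360 = 169°
H3 = (49 + 240) mod 360 = 289°
Triadic = 49°, 169°, 289°


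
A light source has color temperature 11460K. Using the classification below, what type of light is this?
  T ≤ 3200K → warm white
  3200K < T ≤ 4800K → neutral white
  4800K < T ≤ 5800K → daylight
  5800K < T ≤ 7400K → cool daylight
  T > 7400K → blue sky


Temperature: 11460K
11460K > 7400K → blue sky
Classification: blue sky


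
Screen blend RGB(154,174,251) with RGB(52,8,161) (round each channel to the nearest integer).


Screen: C = 255 - (255-A)×(255-B)/255, rounded to nearest integer
R: 255 - (255-154)×(255-52)/255 = 255 - 20503/255 ≈ 255 - 80.404 = 174.596 → 175
G: 255 - (255-174)×(255-8)/255 = 255 - 20007/255 ≈ 255 - 78.459 = 176.541 → 177
B: 255 - (255-251)×(255-161)/255 = 255 - 376/255 ≈ 255 - 1.475 = 253.525 → 254
= RGB(175, 177, 254)


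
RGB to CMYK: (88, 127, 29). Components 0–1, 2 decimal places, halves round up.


R'=88/255≈0.3451, G'=127/255≈0.4980, B'=29/255≈0.1137
K = 1 - max(R',G',B') = 1 - 127/255 = 128/255 = 0.50196… → 0.50
(1-R'-K)/(1-K) simplifies to (max-R)/max with max = 127:
C = (127-88)/127 = 39/127 = 0.30708… → 0.31
M = (127-127)/127 = 0/127 = 0 → 0.00
Y = (127-29)/127 = 98/127 = 0.77165… → 0.77
= CMYK(0.31, 0.00, 0.77, 0.50)


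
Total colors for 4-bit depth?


Colors = 2^bits = 2^4
= 16 colors


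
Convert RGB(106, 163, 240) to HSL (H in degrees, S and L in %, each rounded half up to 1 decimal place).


Normalize: R'=106/255≈0.4157, G'=163/255≈0.6392, B'=240/255≈0.9412
Max=240/255, Min=106/255, Δ=Max-Min=134/255
L = (Max+Min)/2 = (240+106)/510 = 346/510 = 0.67843… → L = 67.8%
L > 0.5 → S = Δ/(2-Max-Min) = 134/(510-240-106) = 134/164 = 0.81707… → S = 81.7%
(the 1/255 factors cancel in S and H, so raw channel differences can be used)
Max is B' → H = 60 × ((R-G)/Δ + 4) = 60 × ((106-163)/134 + 4)
  -57/134 + 4 = -0.4253… + 4 = 3.5746…
  H = 60 × 3.5746… = 214.477…° → H = 214.5°
= HSL(214.5°, 81.7%, 67.8%)


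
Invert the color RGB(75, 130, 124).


Invert: (255-R, 255-G, 255-B)
R: 255-75 = 180
G: 255-130 = 125
B: 255-124 = 131
= RGB(180, 125, 131)


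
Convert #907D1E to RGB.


90 → 144 (R)
7D → 125 (G)
1E → 30 (B)
= RGB(144, 125, 30)


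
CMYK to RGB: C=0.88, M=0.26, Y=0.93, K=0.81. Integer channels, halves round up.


R = 255 × (1-C) × (1-K) = 255 × 0.12 × 0.19 = 5.814 → 6
G = 255 × (1-M) × (1-K) = 255 × 0.74 × 0.19 = 35.853 → 36
B = 255 × (1-Y) × (1-K) = 255 × 0.07 × 0.19 = 3.3915 → 3
= RGB(6, 36, 3)


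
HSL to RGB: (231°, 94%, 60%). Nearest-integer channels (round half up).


H=231°, S=0.94, L=0.60
C = (1-|2L-1|)×S = (1-|0.20|)×0.94 = 0.752
H' = H/60 = 231/60 ≈ 3.8500; X = C×(1-|H' mod 2 - 1|) = 0.1128
m = L - C/2 = 0.60 - 0.376 = 0.224
Sector ⌊H'⌋ = 3 → (R',G',B') = (0.0, 0.1128, 0.752)
RGB = ((R'+m)×255, (G'+m)×255, (B'+m)×255) = (57.12, 85.884, 248.88)
Round half up → RGB(57, 86, 249)


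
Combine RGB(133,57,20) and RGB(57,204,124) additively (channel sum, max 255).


Additive: each channel = min(255, C₁+C₂)
R: 133+57 = 190 → 190
G: 57+204 = 261 → 255
B: 20+124 = 144 → 144
= RGB(190, 255, 144)


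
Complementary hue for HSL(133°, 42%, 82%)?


Complement = opposite side of color wheel = hue + 180°
H' = (133 + 180) mod 360 = 313°
S and L unchanged.
= HSL(313°, 42%, 82%)


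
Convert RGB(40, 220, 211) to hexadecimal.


R = 40 → 28 (hex)
G = 220 → DC (hex)
B = 211 → D3 (hex)
Hex = #28DCD3


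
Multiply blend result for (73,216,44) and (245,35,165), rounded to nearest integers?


Multiply: C = A×B/255, rounded to nearest integer
R: 73×245/255 = 17885/255 ≈ 70.137 → 70
G: 216×35/255 = 7560/255 ≈ 29.647 → 30
B: 44×165/255 = 7260/255 ≈ 28.471 → 28
= RGB(70, 30, 28)


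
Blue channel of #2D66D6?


Color: #2D66D6
R = 2D = 45
G = 66 = 102
B = D6 = 214
Blue = 214


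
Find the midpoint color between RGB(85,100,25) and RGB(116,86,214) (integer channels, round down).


Midpoint: each channel = ⌊(C₁+C₂)/2⌋
R: ⌊(85+116)/2⌋ = 100
G: ⌊(100+86)/2⌋ = 93
B: ⌊(25+214)/2⌋ = 119
= RGB(100, 93, 119)


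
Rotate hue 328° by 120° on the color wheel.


New hue = (H + rotation) mod 360
New hue = (328 + 120) mod 360
= 448 mod 360
= 88°


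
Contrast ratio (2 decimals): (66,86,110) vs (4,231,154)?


Linearize each sRGB channel c=v/255: c/12.92 if c ≤ 0.04045 else ((c+0.055)/1.055)^2.4
L = 0.2126×R_lin + 0.7152×G_lin + 0.0722×B_lin
Color 1 (66,86,110):
  R=66: 66/255≈0.2588 > 0.04045 → ((0.2588+0.055)/1.055)^2.4 ≈ 0.05448
  G=86: 86/255≈0.3373 > 0.04045 → ((0.3373+0.055)/1.055)^2.4 ≈ 0.09306
  B=110: 110/255≈0.4314 > 0.04045 → ((0.4314+0.055)/1.055)^2.4 ≈ 0.15593
  L1 = 0.2126×0.05448 + 0.7152×0.09306 + 0.0722×0.15593 ≈ 0.08940
Color 2 (4,231,154):
  R=4: 4/255≈0.0157 ≤ 0.04045 → 0.0157/12.92 ≈ 0.00121
  G=231: 231/255≈0.9059 > 0.04045 → ((0.9059+0.055)/1.055)^2.4 ≈ 0.79910
  B=154: 154/255≈0.6039 > 0.04045 → ((0.6039+0.055)/1.055)^2.4 ≈ 0.32314
  L2 = 0.2126×0.00121 + 0.7152×0.79910 + 0.0722×0.32314 ≈ 0.59511
Lighter = 0.59511, Darker = 0.08940
Ratio = (L_lighter + 0.05) / (L_darker + 0.05)
Ratio = (0.59511 + 0.05) / (0.08940 + 0.05) = 0.64511 / 0.13940 ≈ 4.6279
Ratio ≈ 4.63:1


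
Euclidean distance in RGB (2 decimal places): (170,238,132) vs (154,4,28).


d = √[(R₁-R₂)² + (G₁-G₂)² + (B₁-B₂)²]
d = √[(170-154)² + (238-4)² + (132-28)²]
d = √[256 + 54756 + 10816]
d = √65828
d ≈ 256.57


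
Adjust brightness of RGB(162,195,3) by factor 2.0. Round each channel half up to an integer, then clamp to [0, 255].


Multiply each channel by 2.0, round half up, clamp to [0, 255]
R: 162×2.0 = 324 → clamp → 255
G: 195×2.0 = 390 → clamp → 255
B: 3×2.0 = 6
= RGB(255, 255, 6)


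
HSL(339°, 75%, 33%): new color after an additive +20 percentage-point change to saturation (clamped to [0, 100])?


Original S = 75%
Adjustment = +20 percentage points
New S = 75 + (20) = 95
Clamp to [0, 100] → 95
= HSL(339°, 95%, 33%)


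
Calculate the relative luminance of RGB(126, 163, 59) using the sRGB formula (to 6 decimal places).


Linearize each channel (sRGB transfer function): c = v/255; c_lin = c/12.92 if c ≤ 0.04045, else ((c+0.055)/1.055)^2.4
  R: 126/255 ≈ 0.494118 > 0.04045 → ((0.494118+0.055)/1.055)^2.4 ≈ 0.208637
  G: 163/255 ≈ 0.639216 > 0.04045 → ((0.639216+0.055)/1.055)^2.4 ≈ 0.366253
  B: 59/255 ≈ 0.231373 > 0.04045 → ((0.231373+0.055)/1.055)^2.4 ≈ 0.043735
R_lin = 0.208637, G_lin = 0.366253, B_lin = 0.043735
L = 0.2126×R + 0.7152×G + 0.0722×B
L = 0.2126×0.208637 + 0.7152×0.366253 + 0.0722×0.043735
L ≈ 0.309458


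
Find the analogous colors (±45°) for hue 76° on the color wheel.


Base hue: 76°
Left analog: (76 - 45) mod 360 = 31°
Right analog: (76 + 45) mod 360 = 121°
Analogous hues = 31° and 121°


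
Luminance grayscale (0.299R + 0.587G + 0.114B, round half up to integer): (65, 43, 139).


Gray = 0.299×R + 0.587×G + 0.114×B
Gray = 0.299×65 + 0.587×43 + 0.114×139
Gray = 19.435 + 25.241 + 15.846
Gray = 60.522 → round half up → 61
Gray = 61


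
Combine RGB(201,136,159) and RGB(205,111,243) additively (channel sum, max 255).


Additive: each channel = min(255, C₁+C₂)
R: 201+205 = 406 → 255
G: 136+111 = 247 → 247
B: 159+243 = 402 → 255
= RGB(255, 247, 255)


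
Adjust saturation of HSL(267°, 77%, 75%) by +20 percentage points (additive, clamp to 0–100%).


Original S = 77%
Adjustment = +20 percentage points
New S = 77 + (20) = 97
Clamp to [0, 100] → 97
= HSL(267°, 97%, 75%)


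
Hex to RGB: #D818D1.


D8 → 216 (R)
18 → 24 (G)
D1 → 209 (B)
= RGB(216, 24, 209)


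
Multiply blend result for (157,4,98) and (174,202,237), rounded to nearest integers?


Multiply: C = A×B/255, rounded to nearest integer
R: 157×174/255 = 27318/255 ≈ 107.129 → 107
G: 4×202/255 = 808/255 ≈ 3.169 → 3
B: 98×237/255 = 23226/255 ≈ 91.082 → 91
= RGB(107, 3, 91)


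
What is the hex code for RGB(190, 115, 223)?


R = 190 → BE (hex)
G = 115 → 73 (hex)
B = 223 → DF (hex)
Hex = #BE73DF


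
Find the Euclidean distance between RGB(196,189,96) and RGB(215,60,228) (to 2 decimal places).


d = √[(R₁-R₂)² + (G₁-G₂)² + (B₁-B₂)²]
d = √[(196-215)² + (189-60)² + (96-228)²]
d = √[361 + 16641 + 17424]
d = √34426
d ≈ 185.54


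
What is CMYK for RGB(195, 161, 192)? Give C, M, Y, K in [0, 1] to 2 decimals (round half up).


R'=195/255≈0.7647, G'=161/255≈0.6314, B'=192/255≈0.7529
K = 1 - max(R',G',B') = 1 - 195/255 = 60/255 = 0.23529… → 0.24
(1-R'-K)/(1-K) simplifies to (max-R)/max with max = 195:
C = (195-195)/195 = 0/195 = 0 → 0.00
M = (195-161)/195 = 34/195 = 0.17435… → 0.17
Y = (195-192)/195 = 3/195 = 0.01538… → 0.02
= CMYK(0.00, 0.17, 0.02, 0.24)


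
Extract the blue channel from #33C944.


Color: #33C944
R = 33 = 51
G = C9 = 201
B = 44 = 68
Blue = 68


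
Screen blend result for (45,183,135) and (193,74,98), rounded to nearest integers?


Screen: C = 255 - (255-A)×(255-B)/255, rounded to nearest integer
R: 255 - (255-45)×(255-193)/255 = 255 - 13020/255 ≈ 255 - 51.059 = 203.941 → 204
G: 255 - (255-183)×(255-74)/255 = 255 - 13032/255 ≈ 255 - 51.106 = 203.894 → 204
B: 255 - (255-135)×(255-98)/255 = 255 - 18840/255 ≈ 255 - 73.882 = 181.118 → 181
= RGB(204, 204, 181)


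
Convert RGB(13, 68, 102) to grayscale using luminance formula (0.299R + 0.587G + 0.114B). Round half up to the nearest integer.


Gray = 0.299×R + 0.587×G + 0.114×B
Gray = 0.299×13 + 0.587×68 + 0.114×102
Gray = 3.887 + 39.916 + 11.628
Gray = 55.431 → round half up → 55
Gray = 55


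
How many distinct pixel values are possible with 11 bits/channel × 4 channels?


Total bits = 11 bits/channel × 4 channels = 44 bits
Distinct pixel values = 2^44
= 17,592,186,044,416 pixel values


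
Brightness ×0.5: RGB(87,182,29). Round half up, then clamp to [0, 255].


Multiply each channel by 0.5, round half up, clamp to [0, 255]
R: 87×0.5 = 43.5 → round → 44
G: 182×0.5 = 91
B: 29×0.5 = 14.5 → round → 15
= RGB(44, 91, 15)


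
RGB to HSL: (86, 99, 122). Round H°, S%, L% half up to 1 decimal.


Normalize: R'=86/255≈0.3373, G'=99/255≈0.3882, B'=122/255≈0.4784
Max=122/255, Min=86/255, Δ=Max-Min=36/255
L = (Max+Min)/2 = (122+86)/510 = 208/510 = 0.40784… → L = 40.8%
L ≤ 0.5 → S = Δ/(Max+Min) = 36/(122+86) = 36/208 = 0.17307… → S = 17.3%
(the 1/255 factors cancel in S and H, so raw channel differences can be used)
Max is B' → H = 60 × ((R-G)/Δ + 4) = 60 × ((86-99)/36 + 4)
  -13/36 + 4 = -0.3611… + 4 = 3.6388…
  H = 60 × 3.6388… = 218.333…° → H = 218.3°
= HSL(218.3°, 17.3%, 40.8%)


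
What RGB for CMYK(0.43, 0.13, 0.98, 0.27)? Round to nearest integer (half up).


R = 255 × (1-C) × (1-K) = 255 × 0.57 × 0.73 = 106.1055 → 106
G = 255 × (1-M) × (1-K) = 255 × 0.87 × 0.73 = 161.9505 → 162
B = 255 × (1-Y) × (1-K) = 255 × 0.02 × 0.73 = 3.723 → 4
= RGB(106, 162, 4)


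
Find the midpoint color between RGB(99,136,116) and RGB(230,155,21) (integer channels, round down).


Midpoint: each channel = ⌊(C₁+C₂)/2⌋
R: ⌊(99+230)/2⌋ = 164
G: ⌊(136+155)/2⌋ = 145
B: ⌊(116+21)/2⌋ = 68
= RGB(164, 145, 68)


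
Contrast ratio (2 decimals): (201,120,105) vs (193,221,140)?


Linearize each sRGB channel c=v/255: c/12.92 if c ≤ 0.04045 else ((c+0.055)/1.055)^2.4
L = 0.2126×R_lin + 0.7152×G_lin + 0.0722×B_lin
Color 1 (201,120,105):
  R=201: 201/255≈0.7882 > 0.04045 → ((0.7882+0.055)/1.055)^2.4 ≈ 0.58408
  G=120: 120/255≈0.4706 > 0.04045 → ((0.4706+0.055)/1.055)^2.4 ≈ 0.18782
  B=105: 105/255≈0.4118 > 0.04045 → ((0.4118+0.055)/1.055)^2.4 ≈ 0.14126
  L1 = 0.2126×0.58408 + 0.7152×0.18782 + 0.0722×0.14126 ≈ 0.26870
Color 2 (193,221,140):
  R=193: 193/255≈0.7569 > 0.04045 → ((0.7569+0.055)/1.055)^2.4 ≈ 0.53328
  G=221: 221/255≈0.8667 > 0.04045 → ((0.8667+0.055)/1.055)^2.4 ≈ 0.72306
  B=140: 140/255≈0.5490 > 0.04045 → ((0.5490+0.055)/1.055)^2.4 ≈ 0.26225
  L2 = 0.2126×0.53328 + 0.7152×0.72306 + 0.0722×0.26225 ≈ 0.64944
Lighter = 0.64944, Darker = 0.26870
Ratio = (L_lighter + 0.05) / (L_darker + 0.05)
Ratio = (0.64944 + 0.05) / (0.26870 + 0.05) = 0.69944 / 0.31870 ≈ 2.1946
Ratio ≈ 2.19:1


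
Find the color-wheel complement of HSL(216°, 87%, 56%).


Complement = opposite side of color wheel = hue + 180°
H' = (216 + 180) mod 360 = 36°
S and L unchanged.
= HSL(36°, 87%, 56%)


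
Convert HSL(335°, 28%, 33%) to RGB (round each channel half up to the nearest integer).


H=335°, S=0.28, L=0.33
C = (1-|2L-1|)×S = (1-|-0.34|)×0.28 = 0.1848
H' = H/60 = 335/60 ≈ 5.5833; X = C×(1-|H' mod 2 - 1|) = 0.077
m = L - C/2 = 0.33 - 0.0924 = 0.2376
Sector ⌊H'⌋ = 5 → (R',G',B') = (0.1848, 0.0, 0.077)
RGB = ((R'+m)×255, (G'+m)×255, (B'+m)×255) = (107.712, 60.588, 80.223)
Round half up → RGB(108, 61, 80)


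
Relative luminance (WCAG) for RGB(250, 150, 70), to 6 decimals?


Linearize each channel (sRGB transfer function): c = v/255; c_lin = c/12.92 if c ≤ 0.04045, else ((c+0.055)/1.055)^2.4
  R: 250/255 ≈ 0.980392 > 0.04045 → ((0.980392+0.055)/1.055)^2.4 ≈ 0.955973
  G: 150/255 ≈ 0.588235 > 0.04045 → ((0.588235+0.055)/1.055)^2.4 ≈ 0.304987
  B: 70/255 ≈ 0.274510 > 0.04045 → ((0.274510+0.055)/1.055)^2.4 ≈ 0.061246
R_lin = 0.955973, G_lin = 0.304987, B_lin = 0.061246
L = 0.2126×R + 0.7152×G + 0.0722×B
L = 0.2126×0.955973 + 0.7152×0.304987 + 0.0722×0.061246
L ≈ 0.425789


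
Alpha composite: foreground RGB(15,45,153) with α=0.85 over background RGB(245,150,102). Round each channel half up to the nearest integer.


C = α×F + (1-α)×B, with 1-α = 0.15
R: 0.85×15 + 0.15×245 = 12.75 + 36.75 = 49.50 → 50
G: 0.85×45 + 0.15×150 = 38.25 + 22.50 = 60.75 → 61
B: 0.85×153 + 0.15×102 = 130.05 + 15.30 = 145.35 → 145
= RGB(50, 61, 145)


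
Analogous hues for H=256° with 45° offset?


Base hue: 256°
Left analog: (256 - 45) mod 360 = 211°
Right analog: (256 + 45) mod 360 = 301°
Analogous hues = 211° and 301°


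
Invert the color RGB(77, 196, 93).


Invert: (255-R, 255-G, 255-B)
R: 255-77 = 178
G: 255-196 = 59
B: 255-93 = 162
= RGB(178, 59, 162)


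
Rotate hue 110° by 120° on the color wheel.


New hue = (H + rotation) mod 360
New hue = (110 + 120) mod 360
= 230 mod 360
= 230°


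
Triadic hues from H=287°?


Triadic: equally spaced at 120° intervals
H1 = 287°
H2 = (287 + 120) mod 360 = 47°
H3 = (287 + 240) mod 360 = 167°
Triadic = 287°, 47°, 167°


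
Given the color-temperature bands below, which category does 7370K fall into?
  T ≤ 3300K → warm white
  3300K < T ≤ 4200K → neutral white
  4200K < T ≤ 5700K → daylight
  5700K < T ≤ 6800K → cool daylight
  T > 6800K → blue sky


Temperature: 7370K
7370K > 6800K → blue sky
Classification: blue sky


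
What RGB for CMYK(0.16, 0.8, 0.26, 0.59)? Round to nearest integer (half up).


R = 255 × (1-C) × (1-K) = 255 × 0.84 × 0.41 = 87.822 → 88
G = 255 × (1-M) × (1-K) = 255 × 0.20 × 0.41 = 20.91 → 21
B = 255 × (1-Y) × (1-K) = 255 × 0.74 × 0.41 = 77.367 → 77
= RGB(88, 21, 77)


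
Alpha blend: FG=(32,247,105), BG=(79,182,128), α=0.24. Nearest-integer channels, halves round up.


C = α×F + (1-α)×B, with 1-α = 0.76
R: 0.24×32 + 0.76×79 = 7.68 + 60.04 = 67.72 → 68
G: 0.24×247 + 0.76×182 = 59.28 + 138.32 = 197.60 → 198
B: 0.24×105 + 0.76×128 = 25.20 + 97.28 = 122.48 → 122
= RGB(68, 198, 122)


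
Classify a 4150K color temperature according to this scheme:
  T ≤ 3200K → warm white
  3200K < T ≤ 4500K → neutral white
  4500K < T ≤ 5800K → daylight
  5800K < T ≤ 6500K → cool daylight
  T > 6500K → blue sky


Temperature: 4150K
3200K < 4150K ≤ 4500K → neutral white
Classification: neutral white


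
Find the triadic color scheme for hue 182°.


Triadic: equally spaced at 120° intervals
H1 = 182°
H2 = (182 + 120) mod 360 = 302°
H3 = (182 + 240) mod 360 = 62°
Triadic = 182°, 302°, 62°


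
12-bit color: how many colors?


Colors = 2^bits = 2^12
= 4,096 colors


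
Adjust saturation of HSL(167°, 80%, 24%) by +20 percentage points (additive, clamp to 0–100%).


Original S = 80%
Adjustment = +20 percentage points
New S = 80 + (20) = 100
Clamp to [0, 100] → 100
= HSL(167°, 100%, 24%)


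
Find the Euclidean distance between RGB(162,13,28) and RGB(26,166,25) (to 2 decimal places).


d = √[(R₁-R₂)² + (G₁-G₂)² + (B₁-B₂)²]
d = √[(162-26)² + (13-166)² + (28-25)²]
d = √[18496 + 23409 + 9]
d = √41914
d ≈ 204.73
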